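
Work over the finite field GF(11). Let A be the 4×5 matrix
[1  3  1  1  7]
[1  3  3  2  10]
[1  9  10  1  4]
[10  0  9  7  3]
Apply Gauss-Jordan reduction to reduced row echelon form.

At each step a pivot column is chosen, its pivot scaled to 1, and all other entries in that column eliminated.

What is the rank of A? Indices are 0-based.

step 1: normalize row 0 (÷1) = (1, 3, 1, 1, 7)
  row 1: subtract 1×row0 = (0, 0, 2, 1, 3)
  row 2: subtract 1×row0 = (0, 6, 9, 0, 8)
  row 3: subtract 10×row0 = (0, 3, 10, 8, 10)
step 2: exchange rows 1,2
step 2: normalize row 1 (÷6) = (0, 1, 7, 0, 5)
  row 0: subtract 3×row1 = (1, 0, 2, 1, 3)
  row 3: subtract 3×row1 = (0, 0, 0, 8, 6)
step 3: normalize row 2 (÷2) = (0, 0, 1, 6, 7)
  row 0: subtract 2×row2 = (1, 0, 0, 0, 0)
  row 1: subtract 7×row2 = (0, 1, 0, 2, 0)
step 4: normalize row 3 (÷8) = (0, 0, 0, 1, 9)
  row 1: subtract 2×row3 = (0, 1, 0, 0, 4)
  row 2: subtract 6×row3 = (0, 0, 1, 0, 8)

rank = 4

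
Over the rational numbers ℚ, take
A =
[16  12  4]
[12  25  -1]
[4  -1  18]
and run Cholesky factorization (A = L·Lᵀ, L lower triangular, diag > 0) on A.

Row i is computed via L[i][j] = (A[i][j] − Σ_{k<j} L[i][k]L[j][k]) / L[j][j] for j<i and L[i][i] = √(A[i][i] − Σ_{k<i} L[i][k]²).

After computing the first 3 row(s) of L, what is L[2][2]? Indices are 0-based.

L[2][2] = 4

Step 1: L[0][0] = √(16) = 4.
  L[1][0] = (12) / L[0][0] = 3.
Step 2: L[1][1] = √(16) = 4.
  L[2][0] = (4) / L[0][0] = 1.
  L[2][1] = (-4) / L[1][1] = -1.
Step 3: L[2][2] = √(16) = 4.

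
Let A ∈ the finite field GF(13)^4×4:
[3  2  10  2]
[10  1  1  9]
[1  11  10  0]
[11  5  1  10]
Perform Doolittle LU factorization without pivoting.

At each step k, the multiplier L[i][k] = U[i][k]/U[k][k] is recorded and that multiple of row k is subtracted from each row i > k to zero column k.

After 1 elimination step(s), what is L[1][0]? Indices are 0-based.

L[1][0] = 12

k=0: U[0][0]=3
  eliminate (1,0): mult=12, new row 1: (0, 3, 11, 11); set L[1][0]=12
  eliminate (2,0): mult=9, new row 2: (0, 6, 11, 8); set L[2][0]=9
  eliminate (3,0): mult=8, new row 3: (0, 2, 12, 7); set L[3][0]=8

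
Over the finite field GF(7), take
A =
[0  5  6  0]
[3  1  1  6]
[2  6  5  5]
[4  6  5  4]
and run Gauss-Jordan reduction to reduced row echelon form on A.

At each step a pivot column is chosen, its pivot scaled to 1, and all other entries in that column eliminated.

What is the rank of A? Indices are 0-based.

step 1: exchange rows 0,1
step 1: normalize row 0 (÷3) = (1, 5, 5, 2)
  row 2: subtract 2×row0 = (0, 3, 2, 1)
  row 3: subtract 4×row0 = (0, 0, 6, 3)
step 2: normalize row 1 (÷5) = (0, 1, 4, 0)
  row 0: subtract 5×row1 = (1, 0, 6, 2)
  row 2: subtract 3×row1 = (0, 0, 4, 1)
step 3: normalize row 2 (÷4) = (0, 0, 1, 2)
  row 0: subtract 6×row2 = (1, 0, 0, 4)
  row 1: subtract 4×row2 = (0, 1, 0, 6)
  row 3: subtract 6×row2 = (0, 0, 0, 5)
step 4: normalize row 3 (÷5) = (0, 0, 0, 1)
  row 0: subtract 4×row3 = (1, 0, 0, 0)
  row 1: subtract 6×row3 = (0, 1, 0, 0)
  row 2: subtract 2×row3 = (0, 0, 1, 0)

rank = 4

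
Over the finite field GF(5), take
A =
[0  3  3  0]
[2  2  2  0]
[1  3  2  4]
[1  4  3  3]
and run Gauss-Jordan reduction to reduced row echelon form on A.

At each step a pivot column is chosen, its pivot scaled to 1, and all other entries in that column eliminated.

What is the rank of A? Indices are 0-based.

step 1: exchange rows 0,1
step 1: normalize row 0 (÷2) = (1, 1, 1, 0)
  row 2: subtract 1×row0 = (0, 2, 1, 4)
  row 3: subtract 1×row0 = (0, 3, 2, 3)
step 2: normalize row 1 (÷3) = (0, 1, 1, 0)
  row 0: subtract 1×row1 = (1, 0, 0, 0)
  row 2: subtract 2×row1 = (0, 0, 4, 4)
  row 3: subtract 3×row1 = (0, 0, 4, 3)
step 3: normalize row 2 (÷4) = (0, 0, 1, 1)
  row 1: subtract 1×row2 = (0, 1, 0, 4)
  row 3: subtract 4×row2 = (0, 0, 0, 4)
step 4: normalize row 3 (÷4) = (0, 0, 0, 1)
  row 1: subtract 4×row3 = (0, 1, 0, 0)
  row 2: subtract 1×row3 = (0, 0, 1, 0)

rank = 4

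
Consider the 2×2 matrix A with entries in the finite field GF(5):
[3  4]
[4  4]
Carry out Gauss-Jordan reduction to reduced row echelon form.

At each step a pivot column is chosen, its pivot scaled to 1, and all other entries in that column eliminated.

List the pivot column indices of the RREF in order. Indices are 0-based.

pivot columns: 0, 1

[1] R0 /= 3  ⇒  (1, 3)
     R1 -= 4·R0  ⇒  (0, 2)
[2] R1 /= 2  ⇒  (0, 1)
     R0 -= 3·R1  ⇒  (1, 0)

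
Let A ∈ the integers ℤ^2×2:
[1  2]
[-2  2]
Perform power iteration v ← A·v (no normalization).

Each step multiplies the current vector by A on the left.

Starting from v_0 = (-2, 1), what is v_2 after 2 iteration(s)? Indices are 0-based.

v_2 = (12, 12)

v_0 = (-2, 1).
v_1 = A·v_0 = (0, 6).
v_2 = A·v_1 = (12, 12).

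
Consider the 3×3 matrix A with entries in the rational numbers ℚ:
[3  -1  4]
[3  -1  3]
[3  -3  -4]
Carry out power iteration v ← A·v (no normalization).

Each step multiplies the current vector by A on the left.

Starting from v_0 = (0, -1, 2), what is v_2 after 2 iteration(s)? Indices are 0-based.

v_0 = (0, -1, 2).
v_1 = A·v_0 = (9, 7, -5).
v_2 = A·v_1 = (0, 5, 26).

v_2 = (0, 5, 26)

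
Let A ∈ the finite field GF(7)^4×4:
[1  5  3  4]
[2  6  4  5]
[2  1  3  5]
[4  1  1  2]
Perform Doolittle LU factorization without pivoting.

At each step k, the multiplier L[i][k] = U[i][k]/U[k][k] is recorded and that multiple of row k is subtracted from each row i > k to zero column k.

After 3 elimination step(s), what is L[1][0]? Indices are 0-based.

L[1][0] = 2

k=0: U[0][0]=1
  eliminate (1,0): mult=2, new row 1: (0, 3, 5, 4); set L[1][0]=2
  eliminate (2,0): mult=2, new row 2: (0, 5, 4, 4); set L[2][0]=2
  eliminate (3,0): mult=4, new row 3: (0, 2, 3, 0); set L[3][0]=4
k=1: U[1][1]=3
  eliminate (2,1): mult=4, new row 2: (0, 0, 5, 2); set L[2][1]=4
  eliminate (3,1): mult=3, new row 3: (0, 0, 2, 2); set L[3][1]=3
k=2: U[2][2]=5
  eliminate (3,2): mult=6, new row 3: (0, 0, 0, 4); set L[3][2]=6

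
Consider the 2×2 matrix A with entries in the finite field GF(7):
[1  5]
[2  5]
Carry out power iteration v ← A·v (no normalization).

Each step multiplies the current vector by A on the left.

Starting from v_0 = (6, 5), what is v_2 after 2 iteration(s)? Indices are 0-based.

v_2 = (6, 2)

v_0 = (6, 5).
v_1 = A·v_0 = (3, 2).
v_2 = A·v_1 = (6, 2).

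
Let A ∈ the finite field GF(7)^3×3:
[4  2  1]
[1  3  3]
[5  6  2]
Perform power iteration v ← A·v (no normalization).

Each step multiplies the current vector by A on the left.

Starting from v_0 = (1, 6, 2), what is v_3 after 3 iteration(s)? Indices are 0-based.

v_0 = (1, 6, 2).
v_1 = A·v_0 = (4, 4, 3).
v_2 = A·v_1 = (6, 4, 1).
v_3 = A·v_2 = (5, 0, 0).

v_3 = (5, 0, 0)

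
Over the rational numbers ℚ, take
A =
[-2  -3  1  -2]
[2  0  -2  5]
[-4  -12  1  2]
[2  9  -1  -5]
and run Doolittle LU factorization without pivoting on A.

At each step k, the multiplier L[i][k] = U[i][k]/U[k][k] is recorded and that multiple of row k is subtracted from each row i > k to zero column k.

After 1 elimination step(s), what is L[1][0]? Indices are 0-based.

L[1][0] = -1

k=0: U[0][0]=-2
  eliminate (1,0): mult=-1, new row 1: (0, -3, -1, 3); set L[1][0]=-1
  eliminate (2,0): mult=2, new row 2: (0, -6, -1, 6); set L[2][0]=2
  eliminate (3,0): mult=-1, new row 3: (0, 6, 0, -7); set L[3][0]=-1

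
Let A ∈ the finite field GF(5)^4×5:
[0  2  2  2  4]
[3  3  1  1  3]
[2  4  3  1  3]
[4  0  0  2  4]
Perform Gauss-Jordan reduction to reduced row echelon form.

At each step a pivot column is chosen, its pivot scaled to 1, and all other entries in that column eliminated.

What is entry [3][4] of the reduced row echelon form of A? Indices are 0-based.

M[3][4] = 4

pivot(0,0): swap R0↔R1
pivot(0,0)=3: scale R0 → (1, 1, 2, 2, 1)
  clear (2,0): R2 −= (2)R0 → (0, 2, 4, 2, 1)
  clear (3,0): R3 −= (4)R0 → (0, 1, 2, 4, 0)
pivot(1,1)=2: scale R1 → (0, 1, 1, 1, 2)
  clear (0,1): R0 −= (1)R1 → (1, 0, 1, 1, 4)
  clear (2,1): R2 −= (2)R1 → (0, 0, 2, 0, 2)
  clear (3,1): R3 −= (1)R1 → (0, 0, 1, 3, 3)
pivot(2,2)=2: scale R2 → (0, 0, 1, 0, 1)
  clear (0,2): R0 −= (1)R2 → (1, 0, 0, 1, 3)
  clear (1,2): R1 −= (1)R2 → (0, 1, 0, 1, 1)
  clear (3,2): R3 −= (1)R2 → (0, 0, 0, 3, 2)
pivot(3,3)=3: scale R3 → (0, 0, 0, 1, 4)
  clear (0,3): R0 −= (1)R3 → (1, 0, 0, 0, 4)
  clear (1,3): R1 −= (1)R3 → (0, 1, 0, 0, 2)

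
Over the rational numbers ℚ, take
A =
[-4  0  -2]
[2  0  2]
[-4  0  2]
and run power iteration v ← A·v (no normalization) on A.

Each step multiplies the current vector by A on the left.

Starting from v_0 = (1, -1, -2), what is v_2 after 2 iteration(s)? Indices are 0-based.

v_2 = (16, -16, -16)

v_0 = (1, -1, -2).
v_1 = A·v_0 = (0, -2, -8).
v_2 = A·v_1 = (16, -16, -16).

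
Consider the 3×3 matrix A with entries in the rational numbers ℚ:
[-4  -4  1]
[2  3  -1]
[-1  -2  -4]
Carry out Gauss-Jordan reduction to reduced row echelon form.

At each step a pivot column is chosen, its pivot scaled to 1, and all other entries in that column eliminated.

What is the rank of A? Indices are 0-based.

pivot(0,0)=-4: scale R0 → (1, 1, -1/4)
  clear (1,0): R1 −= (2)R0 → (0, 1, -1/2)
  clear (2,0): R2 −= (-1)R0 → (0, -1, -17/4)
pivot(1,1)=1: scale R1 → (0, 1, -1/2)
  clear (0,1): R0 −= (1)R1 → (1, 0, 1/4)
  clear (2,1): R2 −= (-1)R1 → (0, 0, -19/4)
pivot(2,2)=-19/4: scale R2 → (0, 0, 1)
  clear (0,2): R0 −= (1/4)R2 → (1, 0, 0)
  clear (1,2): R1 −= (-1/2)R2 → (0, 1, 0)

rank = 3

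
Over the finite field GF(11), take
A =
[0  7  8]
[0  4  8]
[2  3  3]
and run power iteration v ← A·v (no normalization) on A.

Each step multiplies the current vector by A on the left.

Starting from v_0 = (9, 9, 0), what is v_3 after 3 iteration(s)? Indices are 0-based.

v_3 = (1, 7, 4)

v_0 = (9, 9, 0).
v_1 = A·v_0 = (8, 3, 1).
v_2 = A·v_1 = (7, 9, 6).
v_3 = A·v_2 = (1, 7, 4).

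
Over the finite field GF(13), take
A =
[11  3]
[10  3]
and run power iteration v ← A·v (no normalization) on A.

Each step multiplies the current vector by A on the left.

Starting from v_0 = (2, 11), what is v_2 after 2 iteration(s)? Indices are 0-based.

v_0 = (2, 11).
v_1 = A·v_0 = (3, 1).
v_2 = A·v_1 = (10, 7).

v_2 = (10, 7)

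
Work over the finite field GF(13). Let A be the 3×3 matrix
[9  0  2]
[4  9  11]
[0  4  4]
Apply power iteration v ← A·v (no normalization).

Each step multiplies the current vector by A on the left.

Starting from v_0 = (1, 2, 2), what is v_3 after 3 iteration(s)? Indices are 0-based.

v_3 = (1, 12, 11)

v_0 = (1, 2, 2).
v_1 = A·v_0 = (0, 5, 3).
v_2 = A·v_1 = (6, 0, 6).
v_3 = A·v_2 = (1, 12, 11).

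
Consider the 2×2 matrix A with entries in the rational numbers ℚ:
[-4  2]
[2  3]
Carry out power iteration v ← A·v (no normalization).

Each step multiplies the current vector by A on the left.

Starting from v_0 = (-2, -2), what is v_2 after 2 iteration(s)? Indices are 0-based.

v_0 = (-2, -2).
v_1 = A·v_0 = (4, -10).
v_2 = A·v_1 = (-36, -22).

v_2 = (-36, -22)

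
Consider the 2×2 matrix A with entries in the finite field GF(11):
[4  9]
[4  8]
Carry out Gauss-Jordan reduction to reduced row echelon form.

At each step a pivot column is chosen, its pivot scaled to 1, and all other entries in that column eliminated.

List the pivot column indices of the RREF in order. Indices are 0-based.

pivot(0,0)=4: scale R0 → (1, 5)
  clear (1,0): R1 −= (4)R0 → (0, 10)
pivot(1,1)=10: scale R1 → (0, 1)
  clear (0,1): R0 −= (5)R1 → (1, 0)

pivot columns: 0, 1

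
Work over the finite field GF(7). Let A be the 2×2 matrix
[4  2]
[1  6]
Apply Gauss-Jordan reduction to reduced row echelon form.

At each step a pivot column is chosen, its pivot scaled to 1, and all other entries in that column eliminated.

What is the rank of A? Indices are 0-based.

rank = 2

step 1: normalize row 0 (÷4) = (1, 4)
  row 1: subtract 1×row0 = (0, 2)
step 2: normalize row 1 (÷2) = (0, 1)
  row 0: subtract 4×row1 = (1, 0)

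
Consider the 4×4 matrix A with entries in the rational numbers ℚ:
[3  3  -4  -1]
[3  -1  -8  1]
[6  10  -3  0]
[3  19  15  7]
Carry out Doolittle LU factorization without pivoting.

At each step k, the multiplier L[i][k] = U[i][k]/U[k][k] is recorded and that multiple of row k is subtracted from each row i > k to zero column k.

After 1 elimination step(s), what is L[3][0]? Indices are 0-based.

[col 0] pivot 3
  R1 -= 1*R0 → (0, -4, -4, 2)  (L[1][0] := 1)
  R2 -= 2*R0 → (0, 4, 5, 2)  (L[2][0] := 2)
  R3 -= 1*R0 → (0, 16, 19, 8)  (L[3][0] := 1)

L[3][0] = 1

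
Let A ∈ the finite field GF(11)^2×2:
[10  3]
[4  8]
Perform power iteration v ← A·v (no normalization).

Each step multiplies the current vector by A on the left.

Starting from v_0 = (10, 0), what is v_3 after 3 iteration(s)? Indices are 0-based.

v_3 = (6, 10)

v_0 = (10, 0).
v_1 = A·v_0 = (1, 7).
v_2 = A·v_1 = (9, 5).
v_3 = A·v_2 = (6, 10).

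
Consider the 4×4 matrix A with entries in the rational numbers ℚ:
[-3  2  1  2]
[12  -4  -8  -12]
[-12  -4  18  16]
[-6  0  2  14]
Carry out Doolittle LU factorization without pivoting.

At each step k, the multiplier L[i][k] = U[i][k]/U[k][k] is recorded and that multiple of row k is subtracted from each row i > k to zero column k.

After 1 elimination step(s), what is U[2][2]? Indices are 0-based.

U[2][2] = 14

k=0: U[0][0]=-3
  eliminate (1,0): mult=-4, new row 1: (0, 4, -4, -4); set L[1][0]=-4
  eliminate (2,0): mult=4, new row 2: (0, -12, 14, 8); set L[2][0]=4
  eliminate (3,0): mult=2, new row 3: (0, -4, 0, 10); set L[3][0]=2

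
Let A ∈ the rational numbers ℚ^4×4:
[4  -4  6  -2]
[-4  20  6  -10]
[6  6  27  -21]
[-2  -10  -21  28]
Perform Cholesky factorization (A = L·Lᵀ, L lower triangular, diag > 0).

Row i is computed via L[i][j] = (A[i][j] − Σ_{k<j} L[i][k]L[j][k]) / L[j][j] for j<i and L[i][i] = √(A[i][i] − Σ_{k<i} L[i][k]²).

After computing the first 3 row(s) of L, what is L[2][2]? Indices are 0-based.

Step 1: L[0][0] = √(4) = 2.
  L[1][0] = (-4) / L[0][0] = -2.
Step 2: L[1][1] = √(16) = 4.
  L[2][0] = (6) / L[0][0] = 3.
  L[2][1] = (12) / L[1][1] = 3.
Step 3: L[2][2] = √(9) = 3.

L[2][2] = 3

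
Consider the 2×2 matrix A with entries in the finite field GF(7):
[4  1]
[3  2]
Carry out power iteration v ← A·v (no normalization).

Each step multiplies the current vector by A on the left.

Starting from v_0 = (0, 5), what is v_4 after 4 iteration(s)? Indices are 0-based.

v_4 = (3, 1)

v_0 = (0, 5).
v_1 = A·v_0 = (5, 3).
v_2 = A·v_1 = (2, 0).
v_3 = A·v_2 = (1, 6).
v_4 = A·v_3 = (3, 1).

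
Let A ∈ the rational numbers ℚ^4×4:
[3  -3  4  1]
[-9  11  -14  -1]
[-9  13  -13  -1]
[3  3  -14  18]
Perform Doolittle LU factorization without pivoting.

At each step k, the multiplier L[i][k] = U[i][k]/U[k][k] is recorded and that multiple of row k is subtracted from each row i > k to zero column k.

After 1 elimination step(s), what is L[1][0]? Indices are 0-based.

L[1][0] = -3

k=0: U[0][0]=3
  eliminate (1,0): mult=-3, new row 1: (0, 2, -2, 2); set L[1][0]=-3
  eliminate (2,0): mult=-3, new row 2: (0, 4, -1, 2); set L[2][0]=-3
  eliminate (3,0): mult=1, new row 3: (0, 6, -18, 17); set L[3][0]=1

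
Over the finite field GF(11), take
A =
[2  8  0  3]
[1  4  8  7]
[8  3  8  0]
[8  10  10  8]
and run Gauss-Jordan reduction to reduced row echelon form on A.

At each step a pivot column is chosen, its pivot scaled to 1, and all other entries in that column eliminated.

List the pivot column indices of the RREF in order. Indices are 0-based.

step 1: normalize row 0 (÷2) = (1, 4, 0, 7)
  row 1: subtract 1×row0 = (0, 0, 8, 0)
  row 2: subtract 8×row0 = (0, 4, 8, 10)
  row 3: subtract 8×row0 = (0, 0, 10, 7)
step 2: exchange rows 1,2
step 2: normalize row 1 (÷4) = (0, 1, 2, 8)
  row 0: subtract 4×row1 = (1, 0, 3, 8)
step 3: normalize row 2 (÷8) = (0, 0, 1, 0)
  row 0: subtract 3×row2 = (1, 0, 0, 8)
  row 1: subtract 2×row2 = (0, 1, 0, 8)
  row 3: subtract 10×row2 = (0, 0, 0, 7)
step 4: normalize row 3 (÷7) = (0, 0, 0, 1)
  row 0: subtract 8×row3 = (1, 0, 0, 0)
  row 1: subtract 8×row3 = (0, 1, 0, 0)

pivot columns: 0, 1, 2, 3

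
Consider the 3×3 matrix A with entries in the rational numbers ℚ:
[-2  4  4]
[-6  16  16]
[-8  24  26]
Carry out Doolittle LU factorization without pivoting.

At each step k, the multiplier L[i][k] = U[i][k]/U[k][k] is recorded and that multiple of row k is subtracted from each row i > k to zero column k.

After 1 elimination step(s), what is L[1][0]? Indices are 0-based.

L[1][0] = 3

[col 0] pivot -2
  R1 -= 3*R0 → (0, 4, 4)  (L[1][0] := 3)
  R2 -= 4*R0 → (0, 8, 10)  (L[2][0] := 4)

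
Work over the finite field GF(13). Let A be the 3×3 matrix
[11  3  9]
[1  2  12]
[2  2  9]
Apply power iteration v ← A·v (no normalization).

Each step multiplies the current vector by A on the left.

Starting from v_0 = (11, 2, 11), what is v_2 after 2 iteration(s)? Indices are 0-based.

v_0 = (11, 2, 11).
v_1 = A·v_0 = (5, 4, 8).
v_2 = A·v_1 = (9, 5, 12).

v_2 = (9, 5, 12)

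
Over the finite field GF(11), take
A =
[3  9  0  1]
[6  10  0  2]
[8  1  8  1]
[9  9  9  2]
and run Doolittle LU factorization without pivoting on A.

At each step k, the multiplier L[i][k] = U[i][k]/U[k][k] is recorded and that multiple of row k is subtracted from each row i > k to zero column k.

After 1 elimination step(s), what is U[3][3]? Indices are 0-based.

U[3][3] = 10

[col 0] pivot 3
  R1 -= 2*R0 → (0, 3, 0, 0)  (L[1][0] := 2)
  R2 -= 10*R0 → (0, 10, 8, 2)  (L[2][0] := 10)
  R3 -= 3*R0 → (0, 4, 9, 10)  (L[3][0] := 3)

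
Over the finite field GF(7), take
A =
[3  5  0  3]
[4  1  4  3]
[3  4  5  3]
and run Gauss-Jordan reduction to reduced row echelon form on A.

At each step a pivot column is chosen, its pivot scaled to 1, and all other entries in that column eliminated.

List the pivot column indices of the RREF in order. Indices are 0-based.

pivot columns: 0, 1, 2

step 1: normalize row 0 (÷3) = (1, 4, 0, 1)
  row 1: subtract 4×row0 = (0, 6, 4, 6)
  row 2: subtract 3×row0 = (0, 6, 5, 0)
step 2: normalize row 1 (÷6) = (0, 1, 3, 1)
  row 0: subtract 4×row1 = (1, 0, 2, 4)
  row 2: subtract 6×row1 = (0, 0, 1, 1)
step 3: normalize row 2 (÷1) = (0, 0, 1, 1)
  row 0: subtract 2×row2 = (1, 0, 0, 2)
  row 1: subtract 3×row2 = (0, 1, 0, 5)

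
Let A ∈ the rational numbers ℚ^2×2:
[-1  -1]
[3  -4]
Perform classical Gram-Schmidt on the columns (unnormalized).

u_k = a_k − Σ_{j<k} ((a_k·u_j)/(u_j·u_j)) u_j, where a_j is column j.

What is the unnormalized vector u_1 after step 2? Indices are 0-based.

Step 1: u_0 = a_0 = (-1, 3).
Step 2: u_1 = a_1 − (-11/10)·u_0 = (-21/10, -7/10).

u_1 = (-21/10, -7/10)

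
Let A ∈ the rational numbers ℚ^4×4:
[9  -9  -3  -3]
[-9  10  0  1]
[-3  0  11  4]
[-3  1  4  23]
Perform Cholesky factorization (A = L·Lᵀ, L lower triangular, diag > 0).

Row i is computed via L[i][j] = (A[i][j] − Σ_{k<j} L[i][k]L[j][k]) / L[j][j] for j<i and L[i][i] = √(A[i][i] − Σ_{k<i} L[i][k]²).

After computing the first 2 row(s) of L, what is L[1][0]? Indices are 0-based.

Step 1: L[0][0] = √(9) = 3.
  L[1][0] = (-9) / L[0][0] = -3.
Step 2: L[1][1] = √(1) = 1.

L[1][0] = -3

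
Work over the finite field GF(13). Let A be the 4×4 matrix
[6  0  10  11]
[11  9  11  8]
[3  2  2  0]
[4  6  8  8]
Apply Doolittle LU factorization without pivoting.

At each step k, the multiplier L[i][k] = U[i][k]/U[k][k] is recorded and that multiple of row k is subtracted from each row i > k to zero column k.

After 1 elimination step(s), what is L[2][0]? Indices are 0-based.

k=0: U[0][0]=6
  eliminate (1,0): mult=4, new row 1: (0, 9, 10, 3); set L[1][0]=4
  eliminate (2,0): mult=7, new row 2: (0, 2, 10, 1); set L[2][0]=7
  eliminate (3,0): mult=5, new row 3: (0, 6, 10, 5); set L[3][0]=5

L[2][0] = 7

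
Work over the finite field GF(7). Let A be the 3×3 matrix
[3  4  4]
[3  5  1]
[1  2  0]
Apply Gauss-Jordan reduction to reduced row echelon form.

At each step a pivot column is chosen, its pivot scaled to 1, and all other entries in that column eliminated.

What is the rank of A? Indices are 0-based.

pivot(0,0)=3: scale R0 → (1, 6, 6)
  clear (1,0): R1 −= (3)R0 → (0, 1, 4)
  clear (2,0): R2 −= (1)R0 → (0, 3, 1)
pivot(1,1)=1: scale R1 → (0, 1, 4)
  clear (0,1): R0 −= (6)R1 → (1, 0, 3)
  clear (2,1): R2 −= (3)R1 → (0, 0, 3)
pivot(2,2)=3: scale R2 → (0, 0, 1)
  clear (0,2): R0 −= (3)R2 → (1, 0, 0)
  clear (1,2): R1 −= (4)R2 → (0, 1, 0)

rank = 3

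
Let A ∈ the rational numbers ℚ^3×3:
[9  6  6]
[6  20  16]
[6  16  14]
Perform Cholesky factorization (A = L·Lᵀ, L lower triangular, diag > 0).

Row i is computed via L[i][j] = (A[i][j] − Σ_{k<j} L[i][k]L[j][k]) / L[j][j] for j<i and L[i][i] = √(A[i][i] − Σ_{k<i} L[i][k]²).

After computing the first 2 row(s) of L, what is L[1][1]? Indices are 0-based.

L[1][1] = 4

Step 1: L[0][0] = √(9) = 3.
  L[1][0] = (6) / L[0][0] = 2.
Step 2: L[1][1] = √(16) = 4.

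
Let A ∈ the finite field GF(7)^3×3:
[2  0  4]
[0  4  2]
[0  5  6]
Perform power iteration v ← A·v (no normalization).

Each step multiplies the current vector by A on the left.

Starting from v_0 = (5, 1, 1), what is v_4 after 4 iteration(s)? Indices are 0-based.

v_0 = (5, 1, 1).
v_1 = A·v_0 = (0, 6, 4).
v_2 = A·v_1 = (2, 4, 5).
v_3 = A·v_2 = (3, 5, 1).
v_4 = A·v_3 = (3, 1, 3).

v_4 = (3, 1, 3)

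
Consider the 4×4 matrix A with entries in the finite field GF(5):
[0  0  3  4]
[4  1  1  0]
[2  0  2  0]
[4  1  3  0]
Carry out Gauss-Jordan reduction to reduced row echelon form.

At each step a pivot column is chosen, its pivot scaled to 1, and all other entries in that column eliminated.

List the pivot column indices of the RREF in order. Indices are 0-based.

pivot columns: 0, 1, 2, 3

pivot(0,0): swap R0↔R1
pivot(0,0)=4: scale R0 → (1, 4, 4, 0)
  clear (2,0): R2 −= (2)R0 → (0, 2, 4, 0)
  clear (3,0): R3 −= (4)R0 → (0, 0, 2, 0)
pivot(1,1): swap R1↔R2
pivot(1,1)=2: scale R1 → (0, 1, 2, 0)
  clear (0,1): R0 −= (4)R1 → (1, 0, 1, 0)
pivot(2,2)=3: scale R2 → (0, 0, 1, 3)
  clear (0,2): R0 −= (1)R2 → (1, 0, 0, 2)
  clear (1,2): R1 −= (2)R2 → (0, 1, 0, 4)
  clear (3,2): R3 −= (2)R2 → (0, 0, 0, 4)
pivot(3,3)=4: scale R3 → (0, 0, 0, 1)
  clear (0,3): R0 −= (2)R3 → (1, 0, 0, 0)
  clear (1,3): R1 −= (4)R3 → (0, 1, 0, 0)
  clear (2,3): R2 −= (3)R3 → (0, 0, 1, 0)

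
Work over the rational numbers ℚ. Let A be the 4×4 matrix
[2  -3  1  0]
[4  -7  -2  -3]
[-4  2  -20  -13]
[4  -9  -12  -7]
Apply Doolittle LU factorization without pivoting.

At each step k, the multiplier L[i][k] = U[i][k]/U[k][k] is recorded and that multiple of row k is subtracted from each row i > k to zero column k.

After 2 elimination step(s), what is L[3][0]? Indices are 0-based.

k=0: U[0][0]=2
  eliminate (1,0): mult=2, new row 1: (0, -1, -4, -3); set L[1][0]=2
  eliminate (2,0): mult=-2, new row 2: (0, -4, -18, -13); set L[2][0]=-2
  eliminate (3,0): mult=2, new row 3: (0, -3, -14, -7); set L[3][0]=2
k=1: U[1][1]=-1
  eliminate (2,1): mult=4, new row 2: (0, 0, -2, -1); set L[2][1]=4
  eliminate (3,1): mult=3, new row 3: (0, 0, -2, 2); set L[3][1]=3

L[3][0] = 2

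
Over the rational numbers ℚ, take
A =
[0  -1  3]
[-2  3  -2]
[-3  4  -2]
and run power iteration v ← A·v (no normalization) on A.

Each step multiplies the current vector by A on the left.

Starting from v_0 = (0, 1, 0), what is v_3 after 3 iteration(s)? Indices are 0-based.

v_0 = (0, 1, 0).
v_1 = A·v_0 = (-1, 3, 4).
v_2 = A·v_1 = (9, 3, 7).
v_3 = A·v_2 = (18, -23, -29).

v_3 = (18, -23, -29)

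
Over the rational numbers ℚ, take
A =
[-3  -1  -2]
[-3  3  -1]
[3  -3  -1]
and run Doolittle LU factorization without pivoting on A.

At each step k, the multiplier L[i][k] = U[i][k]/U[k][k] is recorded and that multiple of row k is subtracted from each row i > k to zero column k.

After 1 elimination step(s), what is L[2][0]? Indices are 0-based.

k=0: U[0][0]=-3
  eliminate (1,0): mult=1, new row 1: (0, 4, 1); set L[1][0]=1
  eliminate (2,0): mult=-1, new row 2: (0, -4, -3); set L[2][0]=-1

L[2][0] = -1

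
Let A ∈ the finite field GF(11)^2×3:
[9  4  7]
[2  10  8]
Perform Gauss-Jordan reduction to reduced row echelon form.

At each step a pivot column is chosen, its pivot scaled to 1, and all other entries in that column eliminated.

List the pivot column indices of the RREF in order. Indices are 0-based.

pivot(0,0)=9: scale R0 → (1, 9, 2)
  clear (1,0): R1 −= (2)R0 → (0, 3, 4)
pivot(1,1)=3: scale R1 → (0, 1, 5)
  clear (0,1): R0 −= (9)R1 → (1, 0, 1)

pivot columns: 0, 1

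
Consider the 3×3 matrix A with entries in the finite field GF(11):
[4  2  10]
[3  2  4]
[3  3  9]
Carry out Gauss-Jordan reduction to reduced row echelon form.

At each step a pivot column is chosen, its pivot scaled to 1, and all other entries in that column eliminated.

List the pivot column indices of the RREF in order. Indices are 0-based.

step 1: normalize row 0 (÷4) = (1, 6, 8)
  row 1: subtract 3×row0 = (0, 6, 2)
  row 2: subtract 3×row0 = (0, 7, 7)
step 2: normalize row 1 (÷6) = (0, 1, 4)
  row 0: subtract 6×row1 = (1, 0, 6)
  row 2: subtract 7×row1 = (0, 0, 1)
step 3: normalize row 2 (÷1) = (0, 0, 1)
  row 0: subtract 6×row2 = (1, 0, 0)
  row 1: subtract 4×row2 = (0, 1, 0)

pivot columns: 0, 1, 2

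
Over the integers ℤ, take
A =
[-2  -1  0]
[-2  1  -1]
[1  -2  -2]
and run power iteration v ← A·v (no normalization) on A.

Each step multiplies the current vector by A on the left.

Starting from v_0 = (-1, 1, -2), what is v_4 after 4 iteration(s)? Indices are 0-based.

v_4 = (-51, -8, -64)

v_0 = (-1, 1, -2).
v_1 = A·v_0 = (1, 5, 1).
v_2 = A·v_1 = (-7, 2, -11).
v_3 = A·v_2 = (12, 27, 11).
v_4 = A·v_3 = (-51, -8, -64).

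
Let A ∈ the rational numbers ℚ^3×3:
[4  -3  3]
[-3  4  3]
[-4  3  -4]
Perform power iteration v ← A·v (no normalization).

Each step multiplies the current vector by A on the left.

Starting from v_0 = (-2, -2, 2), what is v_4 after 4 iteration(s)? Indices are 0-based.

v_4 = (-152, -152, 218)

v_0 = (-2, -2, 2).
v_1 = A·v_0 = (4, 4, -6).
v_2 = A·v_1 = (-14, -14, 20).
v_3 = A·v_2 = (46, 46, -66).
v_4 = A·v_3 = (-152, -152, 218).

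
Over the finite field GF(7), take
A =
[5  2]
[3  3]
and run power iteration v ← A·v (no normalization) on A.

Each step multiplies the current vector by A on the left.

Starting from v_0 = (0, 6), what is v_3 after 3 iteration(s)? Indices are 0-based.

v_0 = (0, 6).
v_1 = A·v_0 = (5, 4).
v_2 = A·v_1 = (5, 6).
v_3 = A·v_2 = (2, 5).

v_3 = (2, 5)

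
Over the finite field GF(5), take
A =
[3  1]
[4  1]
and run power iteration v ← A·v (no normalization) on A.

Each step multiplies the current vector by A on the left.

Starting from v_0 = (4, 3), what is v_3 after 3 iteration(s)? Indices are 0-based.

v_3 = (1, 0)

v_0 = (4, 3).
v_1 = A·v_0 = (0, 4).
v_2 = A·v_1 = (4, 4).
v_3 = A·v_2 = (1, 0).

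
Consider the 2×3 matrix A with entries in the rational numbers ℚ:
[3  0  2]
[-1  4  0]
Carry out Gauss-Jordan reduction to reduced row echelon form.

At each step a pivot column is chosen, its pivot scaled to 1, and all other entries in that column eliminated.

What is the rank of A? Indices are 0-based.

[1] R0 /= 3  ⇒  (1, 0, 2/3)
     R1 -= -1·R0  ⇒  (0, 4, 2/3)
[2] R1 /= 4  ⇒  (0, 1, 1/6)

rank = 2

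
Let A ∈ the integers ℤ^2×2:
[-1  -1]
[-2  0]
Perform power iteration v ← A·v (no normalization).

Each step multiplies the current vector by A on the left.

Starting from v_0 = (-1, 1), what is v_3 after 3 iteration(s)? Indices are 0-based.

v_3 = (2, 4)

v_0 = (-1, 1).
v_1 = A·v_0 = (0, 2).
v_2 = A·v_1 = (-2, 0).
v_3 = A·v_2 = (2, 4).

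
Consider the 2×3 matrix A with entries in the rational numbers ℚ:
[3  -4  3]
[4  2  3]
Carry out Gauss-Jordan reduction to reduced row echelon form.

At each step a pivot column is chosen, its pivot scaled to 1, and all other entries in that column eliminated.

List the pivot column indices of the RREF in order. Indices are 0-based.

[1] R0 /= 3  ⇒  (1, -4/3, 1)
     R1 -= 4·R0  ⇒  (0, 22/3, -1)
[2] R1 /= 22/3  ⇒  (0, 1, -3/22)
     R0 -= -4/3·R1  ⇒  (1, 0, 9/11)

pivot columns: 0, 1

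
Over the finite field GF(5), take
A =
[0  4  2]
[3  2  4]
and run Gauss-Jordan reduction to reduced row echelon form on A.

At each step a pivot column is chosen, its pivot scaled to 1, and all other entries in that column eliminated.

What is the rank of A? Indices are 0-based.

rank = 2

[1] R0 <-> R1
[1] R0 /= 3  ⇒  (1, 4, 3)
[2] R1 /= 4  ⇒  (0, 1, 3)
     R0 -= 4·R1  ⇒  (1, 0, 1)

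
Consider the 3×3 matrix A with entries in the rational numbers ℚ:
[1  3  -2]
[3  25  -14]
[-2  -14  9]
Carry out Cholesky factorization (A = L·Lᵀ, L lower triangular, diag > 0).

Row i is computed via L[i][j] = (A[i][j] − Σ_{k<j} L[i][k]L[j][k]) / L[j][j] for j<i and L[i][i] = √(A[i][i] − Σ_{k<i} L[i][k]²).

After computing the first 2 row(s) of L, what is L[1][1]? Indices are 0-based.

L[1][1] = 4

Step 1: L[0][0] = √(1) = 1.
  L[1][0] = (3) / L[0][0] = 3.
Step 2: L[1][1] = √(16) = 4.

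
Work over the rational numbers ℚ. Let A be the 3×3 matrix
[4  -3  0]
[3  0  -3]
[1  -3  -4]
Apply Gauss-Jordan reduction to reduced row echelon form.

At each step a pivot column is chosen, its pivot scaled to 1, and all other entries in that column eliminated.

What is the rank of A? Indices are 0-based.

pivot(0,0)=4: scale R0 → (1, -3/4, 0)
  clear (1,0): R1 −= (3)R0 → (0, 9/4, -3)
  clear (2,0): R2 −= (1)R0 → (0, -9/4, -4)
pivot(1,1)=9/4: scale R1 → (0, 1, -4/3)
  clear (0,1): R0 −= (-3/4)R1 → (1, 0, -1)
  clear (2,1): R2 −= (-9/4)R1 → (0, 0, -7)
pivot(2,2)=-7: scale R2 → (0, 0, 1)
  clear (0,2): R0 −= (-1)R2 → (1, 0, 0)
  clear (1,2): R1 −= (-4/3)R2 → (0, 1, 0)

rank = 3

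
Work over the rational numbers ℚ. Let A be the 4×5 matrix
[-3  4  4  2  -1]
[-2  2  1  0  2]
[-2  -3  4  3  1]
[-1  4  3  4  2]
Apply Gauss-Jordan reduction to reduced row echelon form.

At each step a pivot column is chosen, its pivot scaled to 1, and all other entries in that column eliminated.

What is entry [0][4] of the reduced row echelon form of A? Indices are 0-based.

M[0][4] = -109/34

[1] R0 /= -3  ⇒  (1, -4/3, -4/3, -2/3, 1/3)
     R1 -= -2·R0  ⇒  (0, -2/3, -5/3, -4/3, 8/3)
     R2 -= -2·R0  ⇒  (0, -17/3, 4/3, 5/3, 5/3)
     R3 -= -1·R0  ⇒  (0, 8/3, 5/3, 10/3, 7/3)
[2] R1 /= -2/3  ⇒  (0, 1, 5/2, 2, -4)
     R0 -= -4/3·R1  ⇒  (1, 0, 2, 2, -5)
     R2 -= -17/3·R1  ⇒  (0, 0, 31/2, 13, -21)
     R3 -= 8/3·R1  ⇒  (0, 0, -5, -2, 13)
[3] R2 /= 31/2  ⇒  (0, 0, 1, 26/31, -42/31)
     R0 -= 2·R2  ⇒  (1, 0, 0, 10/31, -71/31)
     R1 -= 5/2·R2  ⇒  (0, 1, 0, -3/31, -19/31)
     R3 -= -5·R2  ⇒  (0, 0, 0, 68/31, 193/31)
[4] R3 /= 68/31  ⇒  (0, 0, 0, 1, 193/68)
     R0 -= 10/31·R3  ⇒  (1, 0, 0, 0, -109/34)
     R1 -= -3/31·R3  ⇒  (0, 1, 0, 0, -23/68)
     R2 -= 26/31·R3  ⇒  (0, 0, 1, 0, -127/34)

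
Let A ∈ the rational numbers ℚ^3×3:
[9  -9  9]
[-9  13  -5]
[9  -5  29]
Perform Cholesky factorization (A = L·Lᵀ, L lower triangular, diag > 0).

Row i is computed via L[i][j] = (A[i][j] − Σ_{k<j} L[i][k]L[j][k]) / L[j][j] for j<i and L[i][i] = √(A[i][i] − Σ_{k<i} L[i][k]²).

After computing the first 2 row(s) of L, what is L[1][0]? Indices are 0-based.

L[1][0] = -3

Step 1: L[0][0] = √(9) = 3.
  L[1][0] = (-9) / L[0][0] = -3.
Step 2: L[1][1] = √(4) = 2.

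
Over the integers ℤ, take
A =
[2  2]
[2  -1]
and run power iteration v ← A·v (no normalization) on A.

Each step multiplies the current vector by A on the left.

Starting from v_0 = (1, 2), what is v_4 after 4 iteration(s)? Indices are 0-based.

v_0 = (1, 2).
v_1 = A·v_0 = (6, 0).
v_2 = A·v_1 = (12, 12).
v_3 = A·v_2 = (48, 12).
v_4 = A·v_3 = (120, 84).

v_4 = (120, 84)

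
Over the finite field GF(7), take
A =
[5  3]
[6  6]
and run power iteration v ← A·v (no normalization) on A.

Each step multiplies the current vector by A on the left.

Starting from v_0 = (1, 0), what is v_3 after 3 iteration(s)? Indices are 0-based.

v_3 = (0, 3)

v_0 = (1, 0).
v_1 = A·v_0 = (5, 6).
v_2 = A·v_1 = (1, 3).
v_3 = A·v_2 = (0, 3).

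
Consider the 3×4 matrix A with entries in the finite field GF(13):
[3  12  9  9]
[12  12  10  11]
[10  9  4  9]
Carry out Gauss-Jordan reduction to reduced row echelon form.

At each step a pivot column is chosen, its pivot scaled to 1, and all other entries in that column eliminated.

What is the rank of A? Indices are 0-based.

rank = 3

[1] R0 /= 3  ⇒  (1, 4, 3, 3)
     R1 -= 12·R0  ⇒  (0, 3, 0, 1)
     R2 -= 10·R0  ⇒  (0, 8, 0, 5)
[2] R1 /= 3  ⇒  (0, 1, 0, 9)
     R0 -= 4·R1  ⇒  (1, 0, 3, 6)
     R2 -= 8·R1  ⇒  (0, 0, 0, 11)
column 2 empty below row 2
[3] R2 /= 11  ⇒  (0, 0, 0, 1)
     R0 -= 6·R2  ⇒  (1, 0, 3, 0)
     R1 -= 9·R2  ⇒  (0, 1, 0, 0)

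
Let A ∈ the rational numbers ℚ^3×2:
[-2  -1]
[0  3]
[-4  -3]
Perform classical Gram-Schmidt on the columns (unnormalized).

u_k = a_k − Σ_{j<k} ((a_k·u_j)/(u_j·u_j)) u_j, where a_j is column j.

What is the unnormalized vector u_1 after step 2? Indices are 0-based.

Step 1: u_0 = a_0 = (-2, 0, -4).
Step 2: u_1 = a_1 − (7/10)·u_0 = (2/5, 3, -1/5).

u_1 = (2/5, 3, -1/5)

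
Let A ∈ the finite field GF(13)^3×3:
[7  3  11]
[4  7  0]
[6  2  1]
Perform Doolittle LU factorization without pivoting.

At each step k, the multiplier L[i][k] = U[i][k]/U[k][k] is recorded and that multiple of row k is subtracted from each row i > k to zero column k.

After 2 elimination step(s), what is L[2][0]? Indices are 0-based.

Step 1: pivot at (0,0) is 7.
  row1 ← row1 − (8)·row0  ⇒  L[1][0]=8, U row1=(0, 9, 3)
  row2 ← row2 − (12)·row0  ⇒  L[2][0]=12, U row2=(0, 5, 12)
Step 2: pivot at (1,1) is 9.
  row2 ← row2 − (2)·row1  ⇒  L[2][1]=2, U row2=(0, 0, 6)

L[2][0] = 12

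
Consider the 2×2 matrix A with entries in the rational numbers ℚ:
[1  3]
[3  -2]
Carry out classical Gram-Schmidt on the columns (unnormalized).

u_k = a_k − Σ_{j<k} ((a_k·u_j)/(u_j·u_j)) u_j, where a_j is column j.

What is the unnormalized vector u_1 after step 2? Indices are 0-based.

u_1 = (33/10, -11/10)

Step 1: u_0 = a_0 = (1, 3).
Step 2: u_1 = a_1 − (-3/10)·u_0 = (33/10, -11/10).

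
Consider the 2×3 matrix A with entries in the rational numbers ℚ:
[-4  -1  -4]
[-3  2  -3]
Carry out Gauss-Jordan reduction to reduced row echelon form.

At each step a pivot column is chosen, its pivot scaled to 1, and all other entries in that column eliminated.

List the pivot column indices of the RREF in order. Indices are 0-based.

pivot columns: 0, 1

step 1: normalize row 0 (÷-4) = (1, 1/4, 1)
  row 1: subtract -3×row0 = (0, 11/4, 0)
step 2: normalize row 1 (÷11/4) = (0, 1, 0)
  row 0: subtract 1/4×row1 = (1, 0, 1)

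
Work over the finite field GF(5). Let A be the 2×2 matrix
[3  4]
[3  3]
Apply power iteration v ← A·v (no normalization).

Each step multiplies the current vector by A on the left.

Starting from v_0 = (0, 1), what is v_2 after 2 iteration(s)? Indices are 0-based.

v_2 = (4, 1)

v_0 = (0, 1).
v_1 = A·v_0 = (4, 3).
v_2 = A·v_1 = (4, 1).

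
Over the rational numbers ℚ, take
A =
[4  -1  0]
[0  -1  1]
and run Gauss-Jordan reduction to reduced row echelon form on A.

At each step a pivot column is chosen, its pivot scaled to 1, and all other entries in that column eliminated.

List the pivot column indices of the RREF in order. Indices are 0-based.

step 1: normalize row 0 (÷4) = (1, -1/4, 0)
step 2: normalize row 1 (÷-1) = (0, 1, -1)
  row 0: subtract -1/4×row1 = (1, 0, -1/4)

pivot columns: 0, 1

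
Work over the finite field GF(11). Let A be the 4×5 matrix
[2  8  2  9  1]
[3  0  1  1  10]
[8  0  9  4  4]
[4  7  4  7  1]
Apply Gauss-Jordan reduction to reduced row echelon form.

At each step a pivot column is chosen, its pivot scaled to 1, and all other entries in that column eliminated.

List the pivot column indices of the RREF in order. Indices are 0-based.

pivot columns: 0, 1, 2, 3

[1] R0 /= 2  ⇒  (1, 4, 1, 10, 6)
     R1 -= 3·R0  ⇒  (0, 10, 9, 4, 3)
     R2 -= 8·R0  ⇒  (0, 1, 1, 1, 0)
     R3 -= 4·R0  ⇒  (0, 2, 0, 0, 10)
[2] R1 /= 10  ⇒  (0, 1, 2, 7, 8)
     R0 -= 4·R1  ⇒  (1, 0, 4, 4, 7)
     R2 -= 1·R1  ⇒  (0, 0, 10, 5, 3)
     R3 -= 2·R1  ⇒  (0, 0, 7, 8, 5)
[3] R2 /= 10  ⇒  (0, 0, 1, 6, 8)
     R0 -= 4·R2  ⇒  (1, 0, 0, 2, 8)
     R1 -= 2·R2  ⇒  (0, 1, 0, 6, 3)
     R3 -= 7·R2  ⇒  (0, 0, 0, 10, 4)
[4] R3 /= 10  ⇒  (0, 0, 0, 1, 7)
     R0 -= 2·R3  ⇒  (1, 0, 0, 0, 5)
     R1 -= 6·R3  ⇒  (0, 1, 0, 0, 5)
     R2 -= 6·R3  ⇒  (0, 0, 1, 0, 10)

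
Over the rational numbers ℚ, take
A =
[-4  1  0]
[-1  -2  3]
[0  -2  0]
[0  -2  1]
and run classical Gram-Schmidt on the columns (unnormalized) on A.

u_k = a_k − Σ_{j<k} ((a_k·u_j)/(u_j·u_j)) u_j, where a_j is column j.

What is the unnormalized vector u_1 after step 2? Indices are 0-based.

Step 1: u_0 = a_0 = (-4, -1, 0, 0).
Step 2: u_1 = a_1 − (-2/17)·u_0 = (9/17, -36/17, -2, -2).

u_1 = (9/17, -36/17, -2, -2)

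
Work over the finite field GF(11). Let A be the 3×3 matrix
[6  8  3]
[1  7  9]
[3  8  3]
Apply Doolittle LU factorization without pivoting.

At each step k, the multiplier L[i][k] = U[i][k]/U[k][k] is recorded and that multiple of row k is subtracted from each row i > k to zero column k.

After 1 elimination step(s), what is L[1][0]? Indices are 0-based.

L[1][0] = 2

Step 1: pivot at (0,0) is 6.
  row1 ← row1 − (2)·row0  ⇒  L[1][0]=2, U row1=(0, 2, 3)
  row2 ← row2 − (6)·row0  ⇒  L[2][0]=6, U row2=(0, 4, 7)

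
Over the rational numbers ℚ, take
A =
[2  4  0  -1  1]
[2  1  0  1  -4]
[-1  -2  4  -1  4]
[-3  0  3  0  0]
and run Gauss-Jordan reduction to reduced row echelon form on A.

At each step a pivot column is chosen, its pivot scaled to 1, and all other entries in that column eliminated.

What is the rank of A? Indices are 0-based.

pivot(0,0)=2: scale R0 → (1, 2, 0, -1/2, 1/2)
  clear (1,0): R1 −= (2)R0 → (0, -3, 0, 2, -5)
  clear (2,0): R2 −= (-1)R0 → (0, 0, 4, -3/2, 9/2)
  clear (3,0): R3 −= (-3)R0 → (0, 6, 3, -3/2, 3/2)
pivot(1,1)=-3: scale R1 → (0, 1, 0, -2/3, 5/3)
  clear (0,1): R0 −= (2)R1 → (1, 0, 0, 5/6, -17/6)
  clear (3,1): R3 −= (6)R1 → (0, 0, 3, 5/2, -17/2)
pivot(2,2)=4: scale R2 → (0, 0, 1, -3/8, 9/8)
  clear (3,2): R3 −= (3)R2 → (0, 0, 0, 29/8, -95/8)
pivot(3,3)=29/8: scale R3 → (0, 0, 0, 1, -95/29)
  clear (0,3): R0 −= (5/6)R3 → (1, 0, 0, 0, -3/29)
  clear (1,3): R1 −= (-2/3)R3 → (0, 1, 0, 0, -15/29)
  clear (2,3): R2 −= (-3/8)R3 → (0, 0, 1, 0, -3/29)

rank = 4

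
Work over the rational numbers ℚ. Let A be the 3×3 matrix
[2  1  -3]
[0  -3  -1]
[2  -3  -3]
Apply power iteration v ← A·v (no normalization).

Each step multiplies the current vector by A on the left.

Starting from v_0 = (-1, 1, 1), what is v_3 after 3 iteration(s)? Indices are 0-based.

v_3 = (-40, -88, -120)

v_0 = (-1, 1, 1).
v_1 = A·v_0 = (-4, -4, -8).
v_2 = A·v_1 = (12, 20, 28).
v_3 = A·v_2 = (-40, -88, -120).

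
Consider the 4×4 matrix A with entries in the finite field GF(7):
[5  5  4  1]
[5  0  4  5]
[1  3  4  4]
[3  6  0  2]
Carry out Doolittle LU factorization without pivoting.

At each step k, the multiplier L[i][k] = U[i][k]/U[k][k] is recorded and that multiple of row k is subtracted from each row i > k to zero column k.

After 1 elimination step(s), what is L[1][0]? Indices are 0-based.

L[1][0] = 1

k=0: U[0][0]=5
  eliminate (1,0): mult=1, new row 1: (0, 2, 0, 4); set L[1][0]=1
  eliminate (2,0): mult=3, new row 2: (0, 2, 6, 1); set L[2][0]=3
  eliminate (3,0): mult=2, new row 3: (0, 3, 6, 0); set L[3][0]=2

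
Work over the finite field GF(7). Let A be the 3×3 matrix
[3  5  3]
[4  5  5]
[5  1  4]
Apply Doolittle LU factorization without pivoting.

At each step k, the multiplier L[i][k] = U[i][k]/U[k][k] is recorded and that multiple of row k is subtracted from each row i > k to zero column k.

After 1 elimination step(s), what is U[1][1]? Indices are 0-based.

[col 0] pivot 3
  R1 -= 6*R0 → (0, 3, 1)  (L[1][0] := 6)
  R2 -= 4*R0 → (0, 2, 6)  (L[2][0] := 4)

U[1][1] = 3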